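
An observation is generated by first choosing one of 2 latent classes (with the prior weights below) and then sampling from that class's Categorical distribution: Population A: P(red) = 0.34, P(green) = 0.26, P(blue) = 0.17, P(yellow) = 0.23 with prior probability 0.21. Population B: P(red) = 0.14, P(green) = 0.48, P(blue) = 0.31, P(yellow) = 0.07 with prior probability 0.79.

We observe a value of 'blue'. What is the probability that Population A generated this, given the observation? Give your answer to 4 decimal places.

Apply Bayes' rule: the posterior for each component is proportional to its prior times its likelihood at x.
Categorical probabilities:
  f_A = P(blue | comp) = 0.17
  f_B = P(blue | comp) = 0.31
Weight by the priors:
  π_A·f_A = 0.21 × 0.17 = 0.0357
  π_B·f_B = 0.79 × 0.31 = 0.2449
Normaliser: 0.0357 + 0.2449 = 0.2806
Responsibility of Population A: 0.0357 / 0.2806 ≈ 0.1272

0.1272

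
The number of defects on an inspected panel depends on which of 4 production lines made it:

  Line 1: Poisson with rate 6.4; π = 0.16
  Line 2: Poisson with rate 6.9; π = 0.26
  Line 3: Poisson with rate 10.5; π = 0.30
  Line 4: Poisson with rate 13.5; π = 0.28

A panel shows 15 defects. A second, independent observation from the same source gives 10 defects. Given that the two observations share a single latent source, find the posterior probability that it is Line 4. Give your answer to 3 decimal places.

The responsibility of component k is P(Z=k) f_k(x) divided by Σ_j P(Z=j) f_j(x).
Since both observations come from the same component, the likelihood for component k is f_k(x₁)·f_k(x₂).
  p_1 = [e^(−6.4)·6.4^15/15! = 0.00157295] × [0.05279] = 8.30362e-05
  p_2 = [e^(−6.9)·6.9^15/15! = 0.00294853] × [0.0679354] = 0.000200309
  p_3 = [e^(−10.5)·10.5^15/15! = 0.0437772] × [0.123606] = 0.0054111
  p_4 = [e^(−13.5)·13.5^15/15! = 0.0945217] × [0.0759625] = 0.0071801
Weight by the priors:
  P(Z=1)·p_1 = 0.16 × 8.30362e-05 = 1.32858e-05
  P(Z=2)·p_2 = 0.26 × 0.000200309 = 5.20804e-05
  P(Z=3)·p_3 = 0.30 × 0.0054111 = 0.00162333
  P(Z=4)·p_4 = 0.28 × 0.0071801 = 0.00201043
Sum: 1.32858e-05 + 5.20804e-05 + 0.00162333 + 0.00201043 = 0.00369913
P(Line 4 | x₁, x₂) ≈ 0.543

0.543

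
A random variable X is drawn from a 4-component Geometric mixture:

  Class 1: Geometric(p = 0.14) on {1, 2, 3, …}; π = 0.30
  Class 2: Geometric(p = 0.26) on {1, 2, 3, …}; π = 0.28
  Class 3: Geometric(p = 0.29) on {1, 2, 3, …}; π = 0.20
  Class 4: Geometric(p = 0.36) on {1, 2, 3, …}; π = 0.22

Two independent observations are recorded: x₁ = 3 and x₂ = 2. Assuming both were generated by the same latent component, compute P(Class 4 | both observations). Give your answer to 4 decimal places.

By Bayes' theorem, P(k | x) = π_k f_k(x) / Σ_j π_j f_j(x).
Since both observations come from the same component, the likelihood for component k is f_k(x₁)·f_k(x₂).
  p_1 = [0.14·(1−0.14)^2 = 0.14·0.7396 = 0.103544] × [0.1204] = 0.0124667
  p_2 = [0.26·(1−0.26)^2 = 0.26·0.5476 = 0.142376] × [0.1924] = 0.0273931
  p_3 = [0.29·(1−0.29)^2 = 0.29·0.5041 = 0.146189] × [0.2059] = 0.0301003
  p_4 = [0.36·(1−0.36)^2 = 0.36·0.4096 = 0.147456] × [0.2304] = 0.0339739
Multiply by the mixture weights:
  π_1·p_1 = 0.30 × 0.0124667 = 0.00374001
  π_2·p_2 = 0.28 × 0.0273931 = 0.00767008
  π_3·p_3 = 0.20 × 0.0301003 = 0.00602006
  π_4·p_4 = 0.22 × 0.0339739 = 0.00747425
Evidence: 0.00374001 + 0.00767008 + 0.00602006 + 0.00747425 = 0.0249044
P(Class 4 | x₁, x₂) ≈ 0.3001

0.3001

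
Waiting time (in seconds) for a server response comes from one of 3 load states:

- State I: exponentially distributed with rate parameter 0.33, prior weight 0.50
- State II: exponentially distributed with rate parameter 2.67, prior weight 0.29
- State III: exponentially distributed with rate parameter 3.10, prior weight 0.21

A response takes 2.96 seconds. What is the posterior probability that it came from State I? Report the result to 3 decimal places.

0.994

Apply Bayes' rule: the posterior for each component is proportional to its prior times its likelihood at x.
Evaluate each component's likelihood at the observed value:
  L_I = 0.12425
  L_II = 0.000986723
  L_III = 0.00032083
Weight by the priors:
  w_I·L_I = 0.50 × 0.12425 = 0.0621248
  w_II·L_II = 0.29 × 0.000986723 = 0.00028615
  w_III·L_III = 0.21 × 0.00032083 = 6.73744e-05
Evidence: 0.0621248 + 0.00028615 + 6.73744e-05 = 0.0624783
P(State I | x) = 0.0621248 / 0.0624783 ≈ 0.994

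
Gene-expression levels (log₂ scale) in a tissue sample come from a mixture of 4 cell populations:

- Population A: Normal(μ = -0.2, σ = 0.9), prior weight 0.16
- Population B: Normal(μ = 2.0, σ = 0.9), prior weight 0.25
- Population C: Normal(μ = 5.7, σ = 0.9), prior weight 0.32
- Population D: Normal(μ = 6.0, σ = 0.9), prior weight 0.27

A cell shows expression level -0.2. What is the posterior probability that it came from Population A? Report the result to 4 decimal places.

The responsibility of component k is P(Z=k) f_k(x) divided by Σ_j P(Z=j) f_j(x).
Component likelihoods at x = -0.2:
  f_A = 0.443269
  f_B = 0.0223432
  f_C = 2.06394e-10
  f_D = 2.19562e-11
Multiply by the mixture weights:
  P(Z=A)·f_A = 0.16 × 0.443269 = 0.0709231
  P(Z=B)·f_B = 0.25 × 0.0223432 = 0.00558581
  P(Z=C)·f_C = 0.32 × 2.06394e-10 = 6.60462e-11
  P(Z=D)·f_D = 0.27 × 2.19562e-11 = 5.92816e-12
Denominator: 0.0709231 + 0.00558581 + 6.60462e-11 + 5.92816e-12 = 0.0765089
Responsibility of Population A: 0.0709231 / 0.0765089 ≈ 0.9270

0.9270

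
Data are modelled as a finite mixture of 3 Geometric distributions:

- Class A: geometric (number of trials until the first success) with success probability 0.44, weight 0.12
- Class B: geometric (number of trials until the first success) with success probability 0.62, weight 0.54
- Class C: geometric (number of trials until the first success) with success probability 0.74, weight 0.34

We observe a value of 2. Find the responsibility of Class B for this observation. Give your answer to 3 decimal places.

0.573

By Bayes' theorem, P(k | x) = π_k f_k(x) / Σ_j π_j f_j(x).
Evaluate each component's likelihood at the observed value:
  p_A = 0.2464
  p_B = 0.2356
  p_C = 0.1924
Prior × likelihood for each component:
  π_A·p_A = 0.12 × 0.2464 = 0.029568
  π_B·p_B = 0.54 × 0.2356 = 0.127224
  π_C·p_C = 0.34 × 0.1924 = 0.065416
Denominator: 0.029568 + 0.127224 + 0.065416 = 0.222208
P(Class B | the observation) ≈ 0.573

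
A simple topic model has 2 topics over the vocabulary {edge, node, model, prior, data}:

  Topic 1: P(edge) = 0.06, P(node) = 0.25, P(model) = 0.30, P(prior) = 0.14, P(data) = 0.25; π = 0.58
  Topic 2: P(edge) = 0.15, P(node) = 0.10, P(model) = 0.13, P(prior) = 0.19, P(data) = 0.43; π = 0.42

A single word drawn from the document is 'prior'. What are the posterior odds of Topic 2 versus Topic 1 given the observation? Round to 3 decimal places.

0.983

The posterior odds equal the prior odds times the likelihood ratio: (π_i/π_j)·(f_i(x)/f_j(x)).
Categorical probabilities:
  p_1 = 0.14
  p_2 = 0.19
Posterior odds = (π_2·p_2) / (π_1·p_1) = (0.42·0.19) / (0.58·0.14) = 0.0798 / 0.0812 ≈ 0.983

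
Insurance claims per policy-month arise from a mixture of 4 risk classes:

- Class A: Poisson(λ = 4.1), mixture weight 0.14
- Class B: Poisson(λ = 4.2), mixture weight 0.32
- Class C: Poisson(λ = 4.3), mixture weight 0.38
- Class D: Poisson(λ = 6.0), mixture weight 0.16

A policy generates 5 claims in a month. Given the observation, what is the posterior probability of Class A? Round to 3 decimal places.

0.137

Posterior ∝ prior × likelihood, so P(k | x) ∝ π_k f_k(x); normalise over all components.
Evaluate each component's likelihood at the observed value:
  f_A = e^(−4.1)·4.1^5/5! = 0.160004
  f_B = e^(−4.2)·4.2^5/5! = 0.163316
  f_C = e^(−4.3)·4.3^5/5! = 0.166224
  f_D = e^(−6.0)·6.0^5/5! = 0.160623
Prior × likelihood for each component:
  π_A·f_A = 0.14 × 0.160004 = 0.0224006
  π_B·f_B = 0.32 × 0.163316 = 0.0522611
  π_C·f_C = 0.38 × 0.166224 = 0.0631653
  π_D·f_D = 0.16 × 0.160623 = 0.0256997
Denominator: 0.0224006 + 0.0522611 + 0.0631653 + 0.0256997 = 0.163527
So the posterior for Class A is 0.0224006 / 0.163527 ≈ 0.137.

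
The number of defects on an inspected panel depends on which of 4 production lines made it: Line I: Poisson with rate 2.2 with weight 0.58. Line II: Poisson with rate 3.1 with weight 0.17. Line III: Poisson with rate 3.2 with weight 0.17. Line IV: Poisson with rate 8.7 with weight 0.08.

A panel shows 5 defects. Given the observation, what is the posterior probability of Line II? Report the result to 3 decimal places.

0.258

The responsibility of component k is π_k f_k(x) divided by Σ_j π_j f_j(x).
Component likelihoods at x = 5 defects:
  p_I = e^(−2.2)·2.2^5/5! = 0.0475866
  p_II = e^(−3.1)·3.1^5/5! = 0.107477
  p_III = e^(−3.2)·3.2^5/5! = 0.113979
  p_IV = e^(−8.7)·8.7^5/5! = 0.0691915
Prior × likelihood for each component:
  π_I·p_I = 0.58 × 0.0475866 = 0.0276002
  π_II·p_II = 0.17 × 0.107477 = 0.018271
  π_III·p_III = 0.17 × 0.113979 = 0.0193765
  π_IV·p_IV = 0.08 × 0.0691915 = 0.00553532
Marginal: 0.0276002 + 0.018271 + 0.0193765 + 0.00553532 = 0.0707831
P(Line II | data) = 0.018271 / 0.0707831 ≈ 0.258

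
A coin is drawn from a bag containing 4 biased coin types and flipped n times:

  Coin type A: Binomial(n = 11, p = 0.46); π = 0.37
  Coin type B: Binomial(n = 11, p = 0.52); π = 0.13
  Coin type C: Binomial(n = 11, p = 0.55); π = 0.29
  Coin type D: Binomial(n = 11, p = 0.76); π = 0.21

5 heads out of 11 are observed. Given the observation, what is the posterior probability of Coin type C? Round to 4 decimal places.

P(component k | x) = w_k·f_k(x) / marginal(x), where marginal(x) = Σ_j w_j·f_j(x).
Evaluate each component's likelihood at the observed value:
  L_A = C(11,5)·0.46^5·0.54^6 = 462·0.0205963·0.0247949 = 0.235936
  L_B = C(11,5)·0.52^5·0.48^6 = 462·0.0380204·0.0122306 = 0.214836
  L_C = C(11,5)·0.55^5·0.45^6 = 462·0.0503284·0.00830377 = 0.193077
  L_D = C(11,5)·0.76^5·0.24^6 = 462·0.253553·0.000191103 = 0.022386
Multiply by the mixture weights:
  w_A·L_A = 0.37 × 0.235936 = 0.0872962
  w_B·L_B = 0.13 × 0.214836 = 0.0279286
  w_C·L_C = 0.29 × 0.193077 = 0.0559923
  w_D·L_D = 0.21 × 0.022386 = 0.00470107
Evidence: 0.0872962 + 0.0279286 + 0.0559923 + 0.00470107 = 0.175918
P(Coin type C | 5 heads out of 11) = 0.0559923 / 0.175918 ≈ 0.3183

0.3183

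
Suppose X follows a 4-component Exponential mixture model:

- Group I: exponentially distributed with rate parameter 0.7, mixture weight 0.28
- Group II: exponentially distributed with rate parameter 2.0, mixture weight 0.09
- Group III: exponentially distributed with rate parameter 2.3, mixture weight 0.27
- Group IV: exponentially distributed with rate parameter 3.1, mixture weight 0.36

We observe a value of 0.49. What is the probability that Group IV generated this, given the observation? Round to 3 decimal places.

By Bayes' theorem, P(k | x) = π_k f_k(x) / Σ_j π_j f_j(x).
Exponential densities:
  L_I = 0.7·e^(−0.7·0.49) = 0.7·e^(−0.3430) = 0.496747
  L_II = 2.0·e^(−2.0·0.49) = 2.0·e^(−0.9800) = 0.750622
  L_III = 2.3·e^(−2.3·0.49) = 2.3·e^(−1.1270) = 0.745209
  L_IV = 3.1·e^(−3.1·0.49) = 3.1·e^(−1.5190) = 0.678685
Multiply by the mixture weights:
  π_I·L_I = 0.28 × 0.496747 = 0.139089
  π_II·L_II = 0.09 × 0.750622 = 0.067556
  π_III·L_III = 0.27 × 0.745209 = 0.201206
  π_IV·L_IV = 0.36 × 0.678685 = 0.244327
Denominator: 0.139089 + 0.067556 + 0.201206 + 0.244327 = 0.652178
P(Group IV | the observation) = 0.244327 / 0.652178 ≈ 0.375

0.375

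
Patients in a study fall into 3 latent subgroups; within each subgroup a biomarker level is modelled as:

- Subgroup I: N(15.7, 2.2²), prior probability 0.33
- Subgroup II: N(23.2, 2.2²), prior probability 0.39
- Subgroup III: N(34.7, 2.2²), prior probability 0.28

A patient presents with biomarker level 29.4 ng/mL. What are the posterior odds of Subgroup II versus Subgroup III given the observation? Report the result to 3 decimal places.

Since P(k|x) ∝ P(Z=k) f_k(x), the posterior odds are P(Z=i) f_i(x) / (P(Z=j) f_j(x)).
Component likelihoods at x = 29.4 ng/mL:
  p_I = (1/(2.2·√(2π)))·exp(−(29.4−15.7)²/(2·2.2²)) = 0.181337·exp(-19.38946) = 6.88257e-10
  p_II = (1/(2.2·√(2π)))·exp(−(29.4−23.2)²/(2·2.2²)) = 0.181337·exp(-3.97107) = 0.00341878
  p_III = (1/(2.2·√(2π)))·exp(−(29.4−34.7)²/(2·2.2²)) = 0.181337·exp(-2.90186) = 0.00995923
0.00133333 / 0.00278858 ≈ 0.478

0.478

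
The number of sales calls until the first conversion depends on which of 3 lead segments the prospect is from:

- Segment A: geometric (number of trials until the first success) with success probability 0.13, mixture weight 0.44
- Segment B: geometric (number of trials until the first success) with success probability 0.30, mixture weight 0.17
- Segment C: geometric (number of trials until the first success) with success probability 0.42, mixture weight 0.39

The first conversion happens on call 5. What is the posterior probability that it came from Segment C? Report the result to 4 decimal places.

0.2917

By Bayes' theorem, P(k | x) = P(Z=k) f_k(x) / Σ_j P(Z=j) f_j(x).
Evaluate each component's likelihood at the observed value:
  f_A = 0.13·(1−0.13)^4 = 0.13·0.572898 = 0.0744767
  f_B = 0.30·(1−0.30)^4 = 0.30·0.2401 = 0.07203
  f_C = 0.42·(1−0.42)^4 = 0.42·0.113165 = 0.0475293
Weight by the priors:
  P(Z=A)·f_A = 0.44 × 0.0744767 = 0.0327697
  P(Z=B)·f_B = 0.17 × 0.07203 = 0.0122451
  P(Z=C)·f_C = 0.39 × 0.0475293 = 0.0185364
Sum: 0.0327697 + 0.0122451 + 0.0185364 = 0.0635513
P(Segment C | data) ≈ 0.2917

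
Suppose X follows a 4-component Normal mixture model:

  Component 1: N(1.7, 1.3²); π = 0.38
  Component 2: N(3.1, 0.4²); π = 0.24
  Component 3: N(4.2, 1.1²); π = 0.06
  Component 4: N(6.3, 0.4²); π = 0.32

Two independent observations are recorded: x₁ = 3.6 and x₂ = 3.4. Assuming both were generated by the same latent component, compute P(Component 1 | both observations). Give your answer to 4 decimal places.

Posterior ∝ prior × likelihood, so P(k | x) ∝ P(Z=k) f_k(x); normalise over all components.
Since both observations come from the same component, the likelihood for component k is f_k(x₁)·f_k(x₂).
  f_1 = [(1/(1.3·√(2π)))·exp(−(3.6−1.7)²/(2·1.3²)) = 0.306879·exp(-1.06805) = 0.105468] × [0.130506] = 0.0137642
  f_2 = [(1/(0.4·√(2π)))·exp(−(3.6−3.1)²/(2·0.4²)) = 0.997356·exp(-0.78125) = 0.456623] × [0.752844] = 0.343765
  f_3 = [(1/(1.1·√(2π)))·exp(−(3.6−4.2)²/(2·1.1²)) = 0.362675·exp(-0.14876) = 0.312544] × [0.278396] = 0.087011
  f_4 = [(1/(0.4·√(2π)))·exp(−(3.6−6.3)²/(2·0.4²)) = 0.997356·exp(-22.78125) = 1.27373e-10] × [3.84634e-12] = 4.89922e-22
Prior × likelihood for each component:
  P(Z=1)·f_1 = 0.38 × 0.0137642 = 0.00523041
  P(Z=2)·f_2 = 0.24 × 0.343765 = 0.0825037
  P(Z=3)·f_3 = 0.06 × 0.087011 = 0.00522066
  P(Z=4)·f_4 = 0.32 × 4.89922e-22 = 1.56775e-22
Denominator: 0.00523041 + 0.0825037 + 0.00522066 + 1.56775e-22 = 0.0929548
Responsibility of Component 1: 0.00523041 / 0.0929548 ≈ 0.0563

0.0563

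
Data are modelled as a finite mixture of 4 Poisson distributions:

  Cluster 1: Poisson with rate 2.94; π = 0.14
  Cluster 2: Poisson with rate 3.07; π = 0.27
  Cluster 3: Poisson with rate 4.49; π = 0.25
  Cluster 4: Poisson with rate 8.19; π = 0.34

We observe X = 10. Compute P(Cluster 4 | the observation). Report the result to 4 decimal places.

0.9234

Posterior ∝ prior × likelihood, so P(k | x) ∝ w_k f_k(x); normalise over all components.
Evaluate each component's likelihood at the observed value:
  f_1 = e^(−2.94)·2.94^10/10! = 0.000702885
  f_2 = e^(−3.07)·3.07^10/10! = 0.000951342
  f_3 = e^(−4.49)·4.49^10/10! = 0.0102972
  f_4 = e^(−8.19)·8.19^10/10! = 0.103802
Unnormalised posteriors:
  w_1·f_1 = 0.14 × 0.000702885 = 9.84039e-05
  w_2·f_2 = 0.27 × 0.000951342 = 0.000256862
  w_3·f_3 = 0.25 × 0.0102972 = 0.00257429
  w_4·f_4 = 0.34 × 0.103802 = 0.0352926
Sum: 9.84039e-05 + 0.000256862 + 0.00257429 + 0.0352926 = 0.0382221
Responsibility of Cluster 4: 0.0352926 / 0.0382221 ≈ 0.9234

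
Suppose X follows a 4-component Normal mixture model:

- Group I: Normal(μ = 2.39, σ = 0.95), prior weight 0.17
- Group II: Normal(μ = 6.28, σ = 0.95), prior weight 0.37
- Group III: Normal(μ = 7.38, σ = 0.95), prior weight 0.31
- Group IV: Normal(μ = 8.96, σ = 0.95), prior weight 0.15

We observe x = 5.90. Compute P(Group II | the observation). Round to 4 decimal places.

P(component k | x) = w_k·f_k(x) / marginal(x), where marginal(x) = Σ_j w_j·f_j(x).
Component likelihoods at x = 5.90:
  L_I = (1/(0.95·√(2π)))·exp(−(5.90−2.39)²/(2·0.95²)) = 0.419939·exp(-6.82554) = 0.000455924
  L_II = (1/(0.95·√(2π)))·exp(−(5.90−6.28)²/(2·0.95²)) = 0.419939·exp(-0.08000) = 0.387653
  L_III = (1/(0.95·√(2π)))·exp(−(5.90−7.38)²/(2·0.95²)) = 0.419939·exp(-1.21352) = 0.124785
  L_IV = (1/(0.95·√(2π)))·exp(−(5.90−8.96)²/(2·0.95²)) = 0.419939·exp(-5.18759) = 0.00234555
Weight by the priors:
  w_I·L_I = 0.17 × 0.000455924 = 7.7507e-05
  w_II·L_II = 0.37 × 0.387653 = 0.143432
  w_III·L_III = 0.31 × 0.124785 = 0.0386833
  w_IV·L_IV = 0.15 × 0.00234555 = 0.000351833
Normaliser: 7.7507e-05 + 0.143432 + 0.0386833 + 0.000351833 = 0.182544
So the posterior for Group II is 0.143432 / 0.182544 ≈ 0.7857.

0.7857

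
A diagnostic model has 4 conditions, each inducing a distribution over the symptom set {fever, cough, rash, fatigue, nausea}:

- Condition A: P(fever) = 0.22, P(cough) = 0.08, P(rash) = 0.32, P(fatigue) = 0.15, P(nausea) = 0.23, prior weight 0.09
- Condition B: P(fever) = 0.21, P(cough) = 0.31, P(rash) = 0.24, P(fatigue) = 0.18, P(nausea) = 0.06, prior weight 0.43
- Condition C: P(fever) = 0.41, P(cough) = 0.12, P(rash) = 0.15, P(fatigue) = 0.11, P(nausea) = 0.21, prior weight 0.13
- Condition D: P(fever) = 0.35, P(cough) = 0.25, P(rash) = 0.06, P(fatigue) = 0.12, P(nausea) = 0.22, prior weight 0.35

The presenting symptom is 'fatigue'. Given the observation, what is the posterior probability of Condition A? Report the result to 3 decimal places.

By Bayes' theorem, P(k | x) = P(Z=k) f_k(x) / Σ_j P(Z=j) f_j(x).
Component likelihoods at x = 'fatigue':
  L_A = 0.15
  L_B = 0.18
  L_C = 0.11
  L_D = 0.12
Multiply by the mixture weights:
  P(Z=A)·L_A = 0.09 × 0.15 = 0.0135
  P(Z=B)·L_B = 0.43 × 0.18 = 0.0774
  P(Z=C)·L_C = 0.13 × 0.11 = 0.0143
  P(Z=D)·L_D = 0.35 × 0.12 = 0.042
Sum: 0.0135 + 0.0774 + 0.0143 + 0.042 = 0.1472
P(Condition A | 'fatigue') = 0.0135 / 0.1472 ≈ 0.092

0.092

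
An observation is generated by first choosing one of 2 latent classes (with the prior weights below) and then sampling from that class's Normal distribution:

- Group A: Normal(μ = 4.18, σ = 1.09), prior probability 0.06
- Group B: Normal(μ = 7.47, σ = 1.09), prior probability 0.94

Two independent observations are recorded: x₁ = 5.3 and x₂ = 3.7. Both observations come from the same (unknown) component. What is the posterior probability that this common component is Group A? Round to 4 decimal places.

P(component k | x) = π_k·f_k(x) / marginal(x), where marginal(x) = Σ_j π_j·f_j(x).
Since both observations come from the same component, the likelihood for component k is f_k(x₁)·f_k(x₂).
  f_A = [(1/(1.09·√(2π)))·exp(−(5.3−4.18)²/(2·1.09²)) = 0.366002·exp(-0.52790) = 0.215883] × [0.33218] = 0.0717121
  f_B = [(1/(1.09·√(2π)))·exp(−(5.3−7.47)²/(2·1.09²)) = 0.366002·exp(-1.98169) = 0.0504481] × [0.000924301] = 4.66292e-05
Unnormalised posteriors:
  π_A·f_A = 0.06 × 0.0717121 = 0.00430273
  π_B·f_B = 0.94 × 4.66292e-05 = 4.38315e-05
Normaliser: 0.00430273 + 4.38315e-05 = 0.00434656
So the posterior for Group A is 0.00430273 / 0.00434656 ≈ 0.9899.

0.9899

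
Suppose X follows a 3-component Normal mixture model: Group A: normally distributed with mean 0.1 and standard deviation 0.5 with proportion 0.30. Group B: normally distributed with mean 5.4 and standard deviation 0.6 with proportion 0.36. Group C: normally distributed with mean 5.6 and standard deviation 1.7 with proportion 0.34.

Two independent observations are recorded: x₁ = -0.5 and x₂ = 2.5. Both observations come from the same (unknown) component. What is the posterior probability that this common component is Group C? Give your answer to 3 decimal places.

Posterior ∝ prior × likelihood, so P(k | x) ∝ π_k f_k(x); normalise over all components.
Since both observations come from the same component, the likelihood for component k is f_k(x₁)·f_k(x₂).
  p_A = [(1/(0.5·√(2π)))·exp(−(-0.5−0.1)²/(2·0.5²)) = 0.797885·exp(-0.72000) = 0.388372] × [7.9226e-06] = 3.07692e-06
  p_B = [(1/(0.6·√(2π)))·exp(−(-0.5−5.4)²/(2·0.6²)) = 0.664904·exp(-48.34722) = 6.69618e-22] × [5.62287e-06] = 3.76517e-27
  p_C = [(1/(1.7·√(2π)))·exp(−(-0.5−5.6)²/(2·1.7²)) = 0.234672·exp(-6.43772) = 0.000375488] × [0.0445031] = 1.67104e-05
Unnormalised posteriors:
  π_A·p_A = 0.30 × 3.07692e-06 = 9.23075e-07
  π_B·p_B = 0.36 × 3.76517e-27 = 1.35546e-27
  π_C·p_C = 0.34 × 1.67104e-05 = 5.68153e-06
Marginal: 9.23075e-07 + 1.35546e-27 + 5.68153e-06 = 6.60461e-06
P(Group C | x₁, x₂) = 5.68153e-06 / 6.60461e-06 ≈ 0.860

0.860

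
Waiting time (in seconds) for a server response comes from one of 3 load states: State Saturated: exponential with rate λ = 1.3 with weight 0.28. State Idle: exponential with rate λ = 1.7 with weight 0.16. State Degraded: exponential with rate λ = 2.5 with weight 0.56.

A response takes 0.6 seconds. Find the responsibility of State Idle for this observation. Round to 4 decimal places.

Posterior ∝ prior × likelihood, so P(k | x) ∝ π_k f_k(x); normalise over all components.
Evaluate each component's likelihood at the observed value:
  L_Saturated = 1.3·e^(−1.3·0.6) = 1.3·e^(−0.7800) = 0.595928
  L_Idle = 1.7·e^(−1.7·0.6) = 1.7·e^(−1.0200) = 0.613011
  L_Degraded = 2.5·e^(−2.5·0.6) = 2.5·e^(−1.5000) = 0.557825
Multiply by the mixture weights:
  π_Saturated·L_Saturated = 0.28 × 0.595928 = 0.16686
  π_Idle·L_Idle = 0.16 × 0.613011 = 0.0980818
  π_Degraded·L_Degraded = 0.56 × 0.557825 = 0.312382
Evidence: 0.16686 + 0.0980818 + 0.312382 = 0.577324
So the posterior for State Idle is 0.0980818 / 0.577324 ≈ 0.1699.

0.1699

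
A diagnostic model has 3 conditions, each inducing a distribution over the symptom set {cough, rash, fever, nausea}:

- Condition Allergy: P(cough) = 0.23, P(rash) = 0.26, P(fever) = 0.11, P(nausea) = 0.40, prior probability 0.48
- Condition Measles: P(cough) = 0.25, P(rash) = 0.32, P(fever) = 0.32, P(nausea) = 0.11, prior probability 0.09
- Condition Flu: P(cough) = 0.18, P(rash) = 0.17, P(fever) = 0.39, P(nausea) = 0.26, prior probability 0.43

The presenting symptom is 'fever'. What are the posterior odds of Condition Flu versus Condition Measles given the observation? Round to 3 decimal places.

5.823

The posterior odds equal the prior odds times the likelihood ratio: (w_i/w_j)·(f_i(x)/f_j(x)).
Component likelihoods at x = 'fever':
  f_Allergy = P(fever | comp) = 0.11
  f_Measles = P(fever | comp) = 0.32
  f_Flu = P(fever | comp) = 0.39
Posterior odds = (w_Flu·f_Flu) / (w_Measles·f_Measles) = (0.43·0.39) / (0.09·0.32) = 0.1677 / 0.0288 ≈ 5.823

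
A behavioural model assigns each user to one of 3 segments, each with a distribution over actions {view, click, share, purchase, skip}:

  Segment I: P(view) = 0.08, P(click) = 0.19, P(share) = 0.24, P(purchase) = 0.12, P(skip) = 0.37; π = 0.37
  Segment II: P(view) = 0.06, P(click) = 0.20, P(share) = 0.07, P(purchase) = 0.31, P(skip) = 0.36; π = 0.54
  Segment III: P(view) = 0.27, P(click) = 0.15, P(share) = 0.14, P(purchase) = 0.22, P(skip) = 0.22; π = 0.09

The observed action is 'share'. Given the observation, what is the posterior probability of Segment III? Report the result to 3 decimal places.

Posterior ∝ prior × likelihood, so P(k | x) ∝ π_k f_k(x); normalise over all components.
Component likelihoods at x = 'share':
  p_I = 0.24
  p_II = 0.07
  p_III = 0.14
Prior × likelihood for each component:
  π_I·p_I = 0.37 × 0.24 = 0.0888
  π_II·p_II = 0.54 × 0.07 = 0.0378
  π_III·p_III = 0.09 × 0.14 = 0.0126
Evidence: 0.0888 + 0.0378 + 0.0126 = 0.1392
P(Segment III | the observation) ≈ 0.091

0.091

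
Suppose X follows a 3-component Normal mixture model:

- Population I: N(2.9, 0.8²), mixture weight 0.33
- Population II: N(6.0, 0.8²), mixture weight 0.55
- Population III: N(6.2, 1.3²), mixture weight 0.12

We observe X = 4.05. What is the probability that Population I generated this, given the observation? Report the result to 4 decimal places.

Apply Bayes' rule: the posterior for each component is proportional to its prior times its likelihood at x.
Evaluate each component's likelihood at the observed value:
  f_I = 0.177462
  f_II = 0.0255658
  f_III = 0.0781671
Prior × likelihood for each component:
  w_I·f_I = 0.33 × 0.177462 = 0.0585625
  w_II·f_II = 0.55 × 0.0255658 = 0.0140612
  w_III·f_III = 0.12 × 0.0781671 = 0.00938005
Denominator: 0.0585625 + 0.0140612 + 0.00938005 = 0.0820038
P(Population I | the observation) = 0.0585625 / 0.0820038 ≈ 0.7141

0.7141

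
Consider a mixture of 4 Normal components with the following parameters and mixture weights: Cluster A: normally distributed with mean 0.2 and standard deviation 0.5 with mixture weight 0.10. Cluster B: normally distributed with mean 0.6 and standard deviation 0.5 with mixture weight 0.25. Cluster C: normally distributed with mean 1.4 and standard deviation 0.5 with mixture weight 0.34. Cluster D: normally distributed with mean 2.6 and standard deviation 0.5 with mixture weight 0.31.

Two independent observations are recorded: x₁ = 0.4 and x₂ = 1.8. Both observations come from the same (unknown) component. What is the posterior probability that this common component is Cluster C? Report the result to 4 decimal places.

0.7121

Posterior ∝ prior × likelihood, so P(k | x) ∝ π_k f_k(x); normalise over all components.
Since both observations come from the same component, the likelihood for component k is f_k(x₁)·f_k(x₂).
  f_A = [(1/(0.5·√(2π)))·exp(−(0.4−0.2)²/(2·0.5²)) = 0.797885·exp(-0.08000) = 0.73654] × [0.00476818] = 0.00351195
  f_B = [(1/(0.5·√(2π)))·exp(−(0.4−0.6)²/(2·0.5²)) = 0.797885·exp(-0.08000) = 0.73654] × [0.0447891] = 0.0329889
  f_C = [(1/(0.5·√(2π)))·exp(−(0.4−1.4)²/(2·0.5²)) = 0.797885·exp(-2.00000) = 0.107982] × [0.579383] = 0.0625629
  f_D = [(1/(0.5·√(2π)))·exp(−(0.4−2.6)²/(2·0.5²)) = 0.797885·exp(-9.68000) = 4.98849e-05] × [0.221842] = 1.10666e-05
Weight by the priors:
  π_A·f_A = 0.10 × 0.00351195 = 0.000351195
  π_B·f_B = 0.25 × 0.0329889 = 0.00824724
  π_C·f_C = 0.34 × 0.0625629 = 0.0212714
  π_D·f_D = 0.31 × 1.10666e-05 = 3.43063e-06
Normaliser: 0.000351195 + 0.00824724 + 0.0212714 + 3.43063e-06 = 0.0298733
Responsibility of Cluster C: 0.0212714 / 0.0298733 ≈ 0.7121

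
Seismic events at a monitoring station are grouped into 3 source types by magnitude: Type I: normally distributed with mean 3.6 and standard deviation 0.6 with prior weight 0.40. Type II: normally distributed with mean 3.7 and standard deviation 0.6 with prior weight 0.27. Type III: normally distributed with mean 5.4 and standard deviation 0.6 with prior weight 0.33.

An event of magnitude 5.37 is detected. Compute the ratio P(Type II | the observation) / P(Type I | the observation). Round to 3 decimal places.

1.088

Since P(k|x) ∝ π_k f_k(x), the posterior odds are π_i f_i(x) / (π_j f_j(x)).
Evaluate each component's likelihood at the observed value:
  f_I = 0.00857107
  f_II = 0.0138207
  f_III = 0.664073
0.0037316 / 0.00342843 ≈ 1.088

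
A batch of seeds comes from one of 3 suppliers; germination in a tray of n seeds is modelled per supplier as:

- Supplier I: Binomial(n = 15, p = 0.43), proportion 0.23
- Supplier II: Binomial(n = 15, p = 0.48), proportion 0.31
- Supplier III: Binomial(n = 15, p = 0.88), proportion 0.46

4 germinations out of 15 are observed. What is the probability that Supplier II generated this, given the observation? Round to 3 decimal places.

By Bayes' theorem, P(k | x) = w_k f_k(x) / Σ_j w_j f_j(x).
Evaluate each component's likelihood at the observed value:
  p_I = 0.0963008
  p_II = 0.0544671
  p_III = 6.08215e-08
Multiply by the mixture weights:
  w_I·p_I = 0.23 × 0.0963008 = 0.0221492
  w_II·p_II = 0.31 × 0.0544671 = 0.0168848
  w_III·p_III = 0.46 × 6.08215e-08 = 2.79779e-08
Evidence: 0.0221492 + 0.0168848 + 2.79779e-08 = 0.039034
P(Supplier II | data) = 0.0168848 / 0.039034 ≈ 0.433

0.433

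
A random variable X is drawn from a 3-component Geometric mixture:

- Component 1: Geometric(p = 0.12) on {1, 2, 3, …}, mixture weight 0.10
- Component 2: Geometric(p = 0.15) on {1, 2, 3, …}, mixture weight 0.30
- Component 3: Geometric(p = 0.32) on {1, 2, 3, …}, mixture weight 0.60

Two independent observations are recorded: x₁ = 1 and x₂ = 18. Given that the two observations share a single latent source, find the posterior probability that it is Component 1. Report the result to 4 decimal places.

0.2420

Apply Bayes' rule: the posterior for each component is proportional to its prior times its likelihood at x.
Since both observations come from the same component, the likelihood for component k is f_k(x₁)·f_k(x₂).
  L_1 = [0.12·(1−0.12)^0 = 0.12·1 = 0.12] × [0.013658] = 0.00163896
  L_2 = [0.15·(1−0.15)^0 = 0.15·1 = 0.15] × [0.00946701] = 0.00142005
  L_3 = [0.32·(1−0.32)^0 = 0.32·1 = 0.32] × [0.00045478] = 0.00014553
Unnormalised posteriors:
  π_1·L_1 = 0.10 × 0.00163896 = 0.000163896
  π_2·L_2 = 0.30 × 0.00142005 = 0.000426016
  π_3·L_3 = 0.60 × 0.00014553 = 8.73178e-05
Normaliser: 0.000163896 + 0.000426016 + 8.73178e-05 = 0.000677229
Responsibility of Component 1: 0.000163896 / 0.000677229 ≈ 0.2420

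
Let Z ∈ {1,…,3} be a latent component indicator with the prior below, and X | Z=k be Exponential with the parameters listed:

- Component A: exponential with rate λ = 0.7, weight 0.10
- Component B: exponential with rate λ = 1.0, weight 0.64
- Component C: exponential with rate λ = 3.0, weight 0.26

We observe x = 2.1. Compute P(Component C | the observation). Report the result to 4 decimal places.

Posterior ∝ prior × likelihood, so P(k | x) ∝ P(Z=k) f_k(x); normalise over all components.
Exponential densities:
  L_A = 0.7·e^(−0.7·2.1) = 0.7·e^(−1.4700) = 0.160948
  L_B = 1.0·e^(−1.0·2.1) = 1.0·e^(−2.1000) = 0.122456
  L_C = 3.0·e^(−3.0·2.1) = 3.0·e^(−6.3000) = 0.00550891
Prior × likelihood for each component:
  P(Z=A)·L_A = 0.10 × 0.160948 = 0.0160948
  P(Z=B)·L_B = 0.64 × 0.122456 = 0.0783721
  P(Z=C)·L_C = 0.26 × 0.00550891 = 0.00143232
Marginal: 0.0160948 + 0.0783721 + 0.00143232 = 0.0958992
P(Component C | data) ≈ 0.0149

0.0149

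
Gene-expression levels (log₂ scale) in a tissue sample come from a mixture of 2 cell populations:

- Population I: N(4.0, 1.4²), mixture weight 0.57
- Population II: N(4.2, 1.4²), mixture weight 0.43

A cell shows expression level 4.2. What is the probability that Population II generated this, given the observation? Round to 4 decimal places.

0.4325

By Bayes' theorem, P(k | x) = P(Z=k) f_k(x) / Σ_j P(Z=j) f_j(x).
Evaluate each component's likelihood at the observed value:
  p_I = 0.282066
  p_II = 0.284959
Unnormalised posteriors:
  P(Z=I)·p_I = 0.57 × 0.282066 = 0.160778
  P(Z=II)·p_II = 0.43 × 0.284959 = 0.122532
Denominator: 0.160778 + 0.122532 = 0.28331
Responsibility of Population II: 0.122532 / 0.28331 ≈ 0.4325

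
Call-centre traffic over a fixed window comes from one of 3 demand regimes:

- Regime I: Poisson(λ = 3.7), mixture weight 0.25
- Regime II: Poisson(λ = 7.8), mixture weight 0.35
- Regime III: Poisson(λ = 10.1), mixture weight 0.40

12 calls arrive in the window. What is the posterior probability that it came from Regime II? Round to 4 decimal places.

Apply Bayes' rule: the posterior for each component is proportional to its prior times its likelihood at x.
Evaluate each component's likelihood at the observed value:
  f_I = 0.000339777
  f_II = 0.0433812
  f_III = 0.0966374
Multiply by the mixture weights:
  π_I·f_I = 0.25 × 0.000339777 = 8.49443e-05
  π_II·f_II = 0.35 × 0.0433812 = 0.0151834
  π_III·f_III = 0.40 × 0.0966374 = 0.038655
Denominator: 8.49443e-05 + 0.0151834 + 0.038655 = 0.0539233
So the posterior for Regime II is 0.0151834 / 0.0539233 ≈ 0.2816.

0.2816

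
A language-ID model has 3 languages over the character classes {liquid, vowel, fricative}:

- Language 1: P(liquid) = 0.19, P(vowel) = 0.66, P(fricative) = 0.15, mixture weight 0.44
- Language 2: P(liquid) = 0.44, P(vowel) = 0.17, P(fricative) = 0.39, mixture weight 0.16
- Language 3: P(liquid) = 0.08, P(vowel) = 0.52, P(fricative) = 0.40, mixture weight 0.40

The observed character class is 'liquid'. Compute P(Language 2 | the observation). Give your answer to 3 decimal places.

0.378

By Bayes' theorem, P(k | x) = P(Z=k) f_k(x) / Σ_j P(Z=j) f_j(x).
Component likelihoods at x = 'liquid':
  f_1 = P(liquid | comp) = 0.19
  f_2 = P(liquid | comp) = 0.44
  f_3 = P(liquid | comp) = 0.08
Prior × likelihood for each component:
  P(Z=1)·f_1 = 0.44 × 0.19 = 0.0836
  P(Z=2)·f_2 = 0.16 × 0.44 = 0.0704
  P(Z=3)·f_3 = 0.40 × 0.08 = 0.032
Denominator: 0.0836 + 0.0704 + 0.032 = 0.186
P(Language 2 | the observation) ≈ 0.378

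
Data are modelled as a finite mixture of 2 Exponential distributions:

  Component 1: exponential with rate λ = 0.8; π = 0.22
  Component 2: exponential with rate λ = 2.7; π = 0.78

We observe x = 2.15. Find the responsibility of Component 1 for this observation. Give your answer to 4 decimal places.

0.8324

Posterior ∝ prior × likelihood, so P(k | x) ∝ w_k f_k(x); normalise over all components.
Component likelihoods at x = 2.15:
  p_1 = 0.8·e^(−0.8·2.15) = 0.8·e^(−1.7200) = 0.143253
  p_2 = 2.7·e^(−2.7·2.15) = 2.7·e^(−5.8050) = 0.00813363
Unnormalised posteriors:
  w_1·p_1 = 0.22 × 0.143253 = 0.0315156
  w_2·p_2 = 0.78 × 0.00813363 = 0.00634423
Marginal: 0.0315156 + 0.00634423 = 0.0378599
P(Component 1 | 2.15) = 0.0315156 / 0.0378599 ≈ 0.8324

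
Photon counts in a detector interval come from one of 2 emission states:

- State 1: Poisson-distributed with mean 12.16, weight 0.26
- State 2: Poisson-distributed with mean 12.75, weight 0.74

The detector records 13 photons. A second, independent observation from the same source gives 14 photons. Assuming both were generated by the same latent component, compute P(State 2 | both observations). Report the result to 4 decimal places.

0.7586

Apply Bayes' rule: the posterior for each component is proportional to its prior times its likelihood at x.
Since both observations come from the same component, the likelihood for component k is f_k(x₁)·f_k(x₂).
  f_1 = [e^(−12.16)·12.16^13/13! = 0.106865] × [0.0928198] = 0.00991919
  f_2 = [e^(−12.75)·12.75^13/13! = 0.109672] × [0.0998802] = 0.0109541
Prior × likelihood for each component:
  π_1·f_1 = 0.26 × 0.00991919 = 0.00257899
  π_2·f_2 = 0.74 × 0.0109541 = 0.00810604
Evidence: 0.00257899 + 0.00810604 = 0.010685
P(State 2 | x₁, x₂) = 0.00810604 / 0.010685 ≈ 0.7586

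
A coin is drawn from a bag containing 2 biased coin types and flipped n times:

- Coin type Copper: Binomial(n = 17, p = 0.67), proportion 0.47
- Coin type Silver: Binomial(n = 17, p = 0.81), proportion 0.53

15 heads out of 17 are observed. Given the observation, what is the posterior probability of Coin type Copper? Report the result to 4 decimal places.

The responsibility of component k is π_k f_k(x) divided by Σ_j π_j f_j(x).
Component likelihoods at x = 15 heads out of 17:
  L_Copper = 0.0364493
  L_Silver = 0.208124
Prior × likelihood for each component:
  π_Copper·L_Copper = 0.47 × 0.0364493 = 0.0171312
  π_Silver·L_Silver = 0.53 × 0.208124 = 0.110306
Marginal: 0.0171312 + 0.110306 = 0.127437
P(Coin type Copper | 15 heads out of 17) ≈ 0.1344

0.1344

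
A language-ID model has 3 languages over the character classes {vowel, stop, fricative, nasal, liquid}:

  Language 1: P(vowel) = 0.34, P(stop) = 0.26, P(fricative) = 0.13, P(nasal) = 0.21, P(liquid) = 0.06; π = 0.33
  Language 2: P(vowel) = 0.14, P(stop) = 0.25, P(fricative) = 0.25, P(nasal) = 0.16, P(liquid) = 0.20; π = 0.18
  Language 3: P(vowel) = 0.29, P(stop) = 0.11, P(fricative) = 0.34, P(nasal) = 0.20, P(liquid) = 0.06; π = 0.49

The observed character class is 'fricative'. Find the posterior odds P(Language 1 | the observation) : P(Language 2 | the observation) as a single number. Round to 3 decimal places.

Posterior odds = (π_i f_i(x)) / (π_j f_j(x)); the normalising sum cancels.
Evaluate each component's likelihood at the observed value:
  f_1 = P(fricative | comp) = 0.13
  f_2 = P(fricative | comp) = 0.25
  f_3 = P(fricative | comp) = 0.34
Odds = (0.33/0.18) × (0.13/0.25) = 1.83333 × 0.52 ≈ 0.953

0.953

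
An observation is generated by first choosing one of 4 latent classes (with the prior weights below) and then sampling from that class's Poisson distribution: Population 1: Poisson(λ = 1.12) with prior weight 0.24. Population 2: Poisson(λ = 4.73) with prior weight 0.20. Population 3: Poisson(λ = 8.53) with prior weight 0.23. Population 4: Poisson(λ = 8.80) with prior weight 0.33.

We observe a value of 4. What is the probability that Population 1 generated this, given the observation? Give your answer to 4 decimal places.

Apply Bayes' rule: the posterior for each component is proportional to its prior times its likelihood at x.
Evaluate each component's likelihood at the observed value:
  p_1 = e^(−1.12)·1.12^4/4! = 0.021392
  p_2 = e^(−4.73)·4.73^4/4! = 0.184086
  p_3 = e^(−8.53)·8.53^4/4! = 0.0435565
  p_4 = e^(−8.80)·8.80^4/4! = 0.0376641
Weight by the priors:
  P(Z=1)·p_1 = 0.24 × 0.021392 = 0.00513408
  P(Z=2)·p_2 = 0.20 × 0.184086 = 0.0368172
  P(Z=3)·p_3 = 0.23 × 0.0435565 = 0.010018
  P(Z=4)·p_4 = 0.33 × 0.0376641 = 0.0124292
Marginal: 0.00513408 + 0.0368172 + 0.010018 + 0.0124292 = 0.0643984
P(Population 1 | the observation) ≈ 0.0797

0.0797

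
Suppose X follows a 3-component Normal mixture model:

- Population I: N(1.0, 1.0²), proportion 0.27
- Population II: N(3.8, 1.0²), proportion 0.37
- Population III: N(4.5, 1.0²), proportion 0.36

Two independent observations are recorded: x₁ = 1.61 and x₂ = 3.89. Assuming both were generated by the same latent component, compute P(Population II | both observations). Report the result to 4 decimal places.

Apply Bayes' rule: the posterior for each component is proportional to its prior times its likelihood at x.
Since both observations come from the same component, the likelihood for component k is f_k(x₁)·f_k(x₂).
  f_I = [(1/(1.0·√(2π)))·exp(−(1.61−1.0)²/(2·1.0²)) = 0.398942·exp(-0.18605) = 0.331215] × [0.00612738] = 0.00202948
  f_II = [(1/(1.0·√(2π)))·exp(−(1.61−3.8)²/(2·1.0²)) = 0.398942·exp(-2.39805) = 0.0362619] × [0.39733] = 0.0144079
  f_III = [(1/(1.0·√(2π)))·exp(−(1.61−4.5)²/(2·1.0²)) = 0.398942·exp(-4.17605) = 0.00612738] × [0.331215] = 0.00202948
Multiply by the mixture weights:
  π_I·f_I = 0.27 × 0.00202948 = 0.000547959
  π_II·f_II = 0.37 × 0.0144079 = 0.00533093
  π_III·f_III = 0.36 × 0.00202948 = 0.000730612
Normaliser: 0.000547959 + 0.00533093 + 0.000730612 = 0.0066095
Responsibility of Population II: 0.00533093 / 0.0066095 ≈ 0.8066

0.8066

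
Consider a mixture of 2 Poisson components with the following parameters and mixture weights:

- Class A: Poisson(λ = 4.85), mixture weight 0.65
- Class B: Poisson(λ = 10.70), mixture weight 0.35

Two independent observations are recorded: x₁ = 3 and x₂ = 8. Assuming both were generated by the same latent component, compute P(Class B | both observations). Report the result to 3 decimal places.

0.026

By Bayes' theorem, P(k | x) = π_k f_k(x) / Σ_j π_j f_j(x).
Since both observations come from the same component, the likelihood for component k is f_k(x₁)·f_k(x₂).
  L_A = [e^(−4.85)·4.85^3/3! = 0.148849] × [0.0594409] = 0.00884771
  L_B = [e^(−10.70)·10.70^3/3! = 0.00460309] × [0.0960724] = 0.00044223
Prior × likelihood for each component:
  π_A·L_A = 0.65 × 0.00884771 = 0.00575101
  π_B·L_B = 0.35 × 0.00044223 = 0.00015478
Normaliser: 0.00575101 + 0.00015478 = 0.00590579
P(Class B | x₁, x₂) = 0.00015478 / 0.00590579 ≈ 0.026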